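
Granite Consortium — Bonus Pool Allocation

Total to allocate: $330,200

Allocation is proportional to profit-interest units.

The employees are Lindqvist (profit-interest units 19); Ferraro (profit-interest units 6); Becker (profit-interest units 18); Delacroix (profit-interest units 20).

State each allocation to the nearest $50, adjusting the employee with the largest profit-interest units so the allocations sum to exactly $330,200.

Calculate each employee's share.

Lindqvist: $99,600 · Ferraro: $31,450 · Becker: $94,350 · Delacroix: $104,800

Sum of profit-interest units: 19 + 6 + 18 + 20 = 63.
Unrounded shares: Lindqvist 99,584.13; Ferraro 31,447.62; Becker 94,342.86; Delacroix 104,825.40.
Rounded to nearest $50: Lindqvist $99,600; Ferraro $31,450; Becker $94,350; Delacroix $104,850. Sum = $330,250.
Difference $330,200 − $330,250 = −$50 applied to largest profit-interest units (Delacroix): Delacroix becomes $104,800.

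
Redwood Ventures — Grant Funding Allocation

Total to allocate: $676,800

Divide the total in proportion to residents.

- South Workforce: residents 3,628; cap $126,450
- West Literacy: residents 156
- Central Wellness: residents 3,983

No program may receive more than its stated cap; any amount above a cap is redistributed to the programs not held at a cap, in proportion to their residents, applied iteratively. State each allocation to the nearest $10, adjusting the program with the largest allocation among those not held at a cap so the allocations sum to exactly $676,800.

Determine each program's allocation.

South Workforce: $126,450 | West Literacy: $20,740 | Central Wellness: $529,610

Combined residents = 7,767.
Proportional shares (ignoring caps): South Workforce 316,136.27; West Literacy 13,593.51; Central Wellness 347,070.22.
Capped: South Workforce ($126,450); remaining pool $550,350 reallocated over remaining residents 4,139.
Remaining shares: West Literacy 20,742.84 → $20,740; Central Wellness 529,607.16 → $529,610.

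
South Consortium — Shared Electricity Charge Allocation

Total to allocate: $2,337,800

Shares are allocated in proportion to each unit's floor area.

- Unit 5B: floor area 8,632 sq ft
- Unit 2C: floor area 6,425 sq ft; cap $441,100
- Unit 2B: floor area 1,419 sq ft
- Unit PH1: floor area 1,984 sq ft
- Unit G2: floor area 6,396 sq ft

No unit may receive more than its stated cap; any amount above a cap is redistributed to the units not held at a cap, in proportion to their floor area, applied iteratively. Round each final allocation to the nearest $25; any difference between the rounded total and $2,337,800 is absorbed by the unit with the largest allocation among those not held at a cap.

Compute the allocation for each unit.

Combined floor area = 24,856.
Pro-rata shares before constraints: Unit 5B 811,871.97; Unit 2C 604,295.34; Unit 2B 133,462.27; Unit PH1 186,602.64; Unit G2 601,567.78.
Cap binds for Unit 2C ($441,100); balance $1,896,700 reallocated over remaining floor area 18,431.
Redistributed shares: Unit 5B 888,303.10 → $888,300; Unit 2B 146,026.66 → $146,025; Unit PH1 204,169.76 → $204,175; Unit G2 658,200.49 → $658,200.

Unit 5B: $888,300 · Unit 2C: $441,100 · Unit 2B: $146,025 · Unit PH1: $204,175 · Unit G2: $658,200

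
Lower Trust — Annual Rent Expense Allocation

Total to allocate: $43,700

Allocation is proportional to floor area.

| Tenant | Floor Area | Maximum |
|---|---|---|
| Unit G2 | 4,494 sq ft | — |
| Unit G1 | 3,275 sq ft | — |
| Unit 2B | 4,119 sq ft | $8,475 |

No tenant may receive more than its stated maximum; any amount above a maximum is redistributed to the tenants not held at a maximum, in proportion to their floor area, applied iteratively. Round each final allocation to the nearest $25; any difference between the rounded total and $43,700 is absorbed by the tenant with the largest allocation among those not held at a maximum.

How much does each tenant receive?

Unit G2: $20,375 · Unit G1: $14,850 · Unit 2B: $8,475

Sum of floor area: 11,888.
Unconstrained shares: Unit G2 16,519.84; Unit G1 12,038.82; Unit 2B 15,141.34.
Capped: Unit 2B ($8,475); balance $35,225 reallocated over remaining floor area 7,769.
Shares after redistribution: Unit G2 20,376.00 → $20,375; Unit G1 14,849.00 → $14,850.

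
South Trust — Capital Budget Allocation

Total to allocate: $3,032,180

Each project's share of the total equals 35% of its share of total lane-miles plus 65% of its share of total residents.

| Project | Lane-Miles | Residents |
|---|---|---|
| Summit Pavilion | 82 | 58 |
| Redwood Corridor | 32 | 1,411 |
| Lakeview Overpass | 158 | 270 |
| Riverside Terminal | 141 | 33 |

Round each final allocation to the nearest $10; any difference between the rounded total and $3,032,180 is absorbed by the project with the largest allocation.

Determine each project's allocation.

Lane-miles total 413; residents total 1,772.
Combined weights (35% lane-miles + 65% residents): Summit Pavilion 0.0908; Redwood Corridor 0.5447; Lakeview Overpass 0.2329; Riverside Terminal 0.1316.
Proportional shares: Summit Pavilion 275,221.64; Redwood Corridor 1,651,621.32; Lakeview Overpass 706,312.79; Riverside Terminal 399,024.25.
After rounding ($10): Summit Pavilion $275,220; Redwood Corridor $1,651,620; Lakeview Overpass $706,310; Riverside Terminal $399,020. Sum = $3,032,170.
Difference $3,032,180 − $3,032,170 = +$10 applied to largest allocation (Redwood Corridor): Redwood Corridor becomes $1,651,630.

Summit Pavilion: $275,220; Redwood Corridor: $1,651,630; Lakeview Overpass: $706,310; Riverside Terminal: $399,020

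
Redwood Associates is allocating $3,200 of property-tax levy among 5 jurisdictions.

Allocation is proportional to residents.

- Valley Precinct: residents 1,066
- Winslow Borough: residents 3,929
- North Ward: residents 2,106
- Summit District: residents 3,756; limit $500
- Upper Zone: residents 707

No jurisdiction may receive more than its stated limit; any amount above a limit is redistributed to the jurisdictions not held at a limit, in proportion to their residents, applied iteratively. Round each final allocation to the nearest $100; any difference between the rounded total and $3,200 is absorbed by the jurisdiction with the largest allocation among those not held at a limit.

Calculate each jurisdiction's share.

Valley Precinct: $400; Winslow Borough: $1,400; North Ward: $700; Summit District: $500; Upper Zone: $200

Total residents = 11,564.
Pro-rata shares before constraints: Valley Precinct 294.98; Winslow Borough 1,087.24; North Ward 582.77; Summit District 1,039.36; Upper Zone 195.64.
Capped: Summit District ($500); remaining pool $2,700 reallocated over remaining residents 7,808.
Redistributed shares: Valley Precinct 368.62 → $400; Winslow Borough 1,358.64 → $1,400; North Ward 728.25 → $700; Upper Zone 244.48 → $200.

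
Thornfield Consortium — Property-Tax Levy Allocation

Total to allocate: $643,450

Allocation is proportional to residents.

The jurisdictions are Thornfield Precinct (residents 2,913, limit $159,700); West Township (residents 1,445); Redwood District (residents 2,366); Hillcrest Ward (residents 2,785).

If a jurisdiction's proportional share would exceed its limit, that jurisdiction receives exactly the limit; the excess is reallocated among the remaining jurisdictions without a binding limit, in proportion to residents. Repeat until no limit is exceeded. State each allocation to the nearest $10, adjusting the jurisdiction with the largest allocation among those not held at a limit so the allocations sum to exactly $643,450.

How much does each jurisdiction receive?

Residents total: 9,509.
Proportional shares (ignoring caps): Thornfield Precinct 197,115.35; West Township 97,779.50; Redwood District 160,101.24; Hillcrest Ward 188,453.91.
Held at cap: Thornfield Precinct ($159,700); balance $483,750 reallocated over remaining residents 6,596.
Remaining shares: West Township 105,976.16 → $105,980; Redwood District 173,522.21 → $173,520; Hillcrest Ward 204,251.63 → $204,250.

Thornfield Precinct: $159,700; West Township: $105,980; Redwood District: $173,520; Hillcrest Ward: $204,250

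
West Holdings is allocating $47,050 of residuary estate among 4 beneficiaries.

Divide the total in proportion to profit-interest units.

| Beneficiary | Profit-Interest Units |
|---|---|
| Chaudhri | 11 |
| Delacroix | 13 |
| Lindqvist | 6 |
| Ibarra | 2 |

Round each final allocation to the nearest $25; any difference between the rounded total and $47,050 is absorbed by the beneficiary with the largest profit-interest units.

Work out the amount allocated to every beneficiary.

Chaudhri: $16,175 | Delacroix: $19,100 | Lindqvist: $8,825 | Ibarra: $2,950

Sum of profit-interest units: 32.
Unrounded shares: Chaudhri 11/32 × $47,050 = 16,173.44; Delacroix 13/32 × $47,050 = 19,114.06; Lindqvist 6/32 × $47,050 = 8,821.88; Ibarra 2/32 × $47,050 = 2,940.62.
At nearest $25: Chaudhri $16,175; Delacroix $19,125; Lindqvist $8,825; Ibarra $2,950. Sum = $47,075.
Difference $47,050 − $47,075 = −$25 applied to largest profit-interest units (Delacroix): Delacroix becomes $19,100.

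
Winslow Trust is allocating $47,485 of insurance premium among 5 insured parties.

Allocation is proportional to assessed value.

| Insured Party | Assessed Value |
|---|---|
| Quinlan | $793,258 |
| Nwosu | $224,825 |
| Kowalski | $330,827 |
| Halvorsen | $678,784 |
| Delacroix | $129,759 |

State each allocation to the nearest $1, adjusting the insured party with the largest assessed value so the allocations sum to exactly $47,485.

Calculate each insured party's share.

Quinlan: $17,460 | Nwosu: $4,948 | Kowalski: $7,281 | Halvorsen: $14,940 | Delacroix: $2,856

Total assessed value = 2,157,453.
Proportional shares: Quinlan 793,258/2,157,453 × $47,485 = 17,459.41; Nwosu 224,825/2,157,453 × $47,485 = 4,948.34; Kowalski 330,827/2,157,453 × $47,485 = 7,281.42; Halvorsen 678,784/2,157,453 × $47,485 = 14,939.87; Delacroix 129,759/2,157,453 × $47,485 = 2,855.96.
Rounded to nearest $1: Quinlan $17,459; Nwosu $4,948; Kowalski $7,281; Halvorsen $14,940; Delacroix $2,856. Sum = $47,484.
Difference $47,485 − $47,484 = +$1 applied to largest assessed value (Quinlan): Quinlan becomes $17,460.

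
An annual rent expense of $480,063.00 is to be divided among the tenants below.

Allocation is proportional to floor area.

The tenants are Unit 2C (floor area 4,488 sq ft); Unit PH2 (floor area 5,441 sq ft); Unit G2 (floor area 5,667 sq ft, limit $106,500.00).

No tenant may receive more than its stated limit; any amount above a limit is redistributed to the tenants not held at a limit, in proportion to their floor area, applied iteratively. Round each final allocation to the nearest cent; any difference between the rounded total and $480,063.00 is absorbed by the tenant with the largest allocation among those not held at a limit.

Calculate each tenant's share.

Combined floor area = 15,596.
Proportional shares (ignoring caps): Unit 2C 138,145.8543; Unit PH2 167,480.3016; Unit G2 174,436.8441.
Capped: Unit G2 ($106,500.00); residual $373,563.00 reallocated over remaining floor area 9,929.
Shares after redistribution: Unit 2C 168,853.9374 → $168,853.94; Unit PH2 204,709.0626 → $204,709.06.

Unit 2C: $168,853.94 | Unit PH2: $204,709.06 | Unit G2: $106,500.00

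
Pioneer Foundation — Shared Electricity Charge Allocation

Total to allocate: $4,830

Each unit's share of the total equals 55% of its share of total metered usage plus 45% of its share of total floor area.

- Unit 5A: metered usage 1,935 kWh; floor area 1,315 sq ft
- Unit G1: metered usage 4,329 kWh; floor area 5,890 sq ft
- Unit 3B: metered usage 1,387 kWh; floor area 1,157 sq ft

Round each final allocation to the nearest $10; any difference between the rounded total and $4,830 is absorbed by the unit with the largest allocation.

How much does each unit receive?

Unit 5A: $1,010; Unit G1: $3,040; Unit 3B: $780

Totals — metered usage 7,651, floor area 8,362.
Blended shares (55% metered usage + 45% floor area): Unit 5A 0.2099; Unit G1 0.6282; Unit 3B 0.1620.
Proportional shares: Unit 5A 1,013.65; Unit G1 3,034.03; Unit 3B 782.31.
Rounded to nearest $10: Unit 5A $1,010; Unit G1 $3,030; Unit 3B $780. Sum = $4,820.
Difference $4,830 − $4,820 = +$10 applied to largest allocation (Unit G1): Unit G1 becomes $3,040.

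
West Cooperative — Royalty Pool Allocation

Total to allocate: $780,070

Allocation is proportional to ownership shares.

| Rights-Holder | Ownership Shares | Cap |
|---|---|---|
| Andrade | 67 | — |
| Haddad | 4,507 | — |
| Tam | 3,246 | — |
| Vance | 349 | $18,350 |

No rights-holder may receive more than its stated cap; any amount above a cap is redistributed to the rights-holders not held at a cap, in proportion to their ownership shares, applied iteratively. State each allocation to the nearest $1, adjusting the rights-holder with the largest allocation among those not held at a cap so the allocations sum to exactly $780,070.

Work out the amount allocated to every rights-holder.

Sum of ownership shares: 8,169.
Pro-rata shares before constraints: Andrade 6,397.93; Haddad 430,380.16; Tam 309,965.38; Vance 33,326.53.
Held at cap: Vance ($18,350); residual $761,720 reallocated over remaining ownership shares 7,820.
Redistributed shares: Andrade 6,526.25 → $6,526; Haddad 439,011.77 → $439,012; Tam 316,181.98 → $316,182.

Andrade: $6,526; Haddad: $439,012; Tam: $316,182; Vance: $18,350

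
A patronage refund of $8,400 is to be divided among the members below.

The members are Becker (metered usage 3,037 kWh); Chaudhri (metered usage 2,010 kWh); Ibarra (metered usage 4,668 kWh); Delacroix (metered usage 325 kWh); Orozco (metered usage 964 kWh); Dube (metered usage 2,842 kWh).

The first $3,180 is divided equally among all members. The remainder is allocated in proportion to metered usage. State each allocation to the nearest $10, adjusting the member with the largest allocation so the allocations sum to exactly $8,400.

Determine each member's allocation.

Equal tier: $3,180 ÷ 6 = $530 apiece.
Remainder $5,220 by metered usage (total 13,846): Becker 1,144.96 → $1,140; Chaudhri 757.78 → $760; Ibarra 1,759.86 → $1,760; Delacroix 122.53 → $120; Orozco 363.43 → $360; Dube 1,071.45 → $1,070.
Rounding difference +$10 on remainder applied to Ibarra.
Totals: Becker $530 + $1,140 = $1,670; Chaudhri $530 + $760 = $1,290; Ibarra $530 + $1,770 = $2,300; Delacroix $530 + $120 = $650; Orozco $530 + $360 = $890; Dube $530 + $1,070 = $1,600.

Becker: $1,670 | Chaudhri: $1,290 | Ibarra: $2,300 | Delacroix: $650 | Orozco: $890 | Dube: $1,600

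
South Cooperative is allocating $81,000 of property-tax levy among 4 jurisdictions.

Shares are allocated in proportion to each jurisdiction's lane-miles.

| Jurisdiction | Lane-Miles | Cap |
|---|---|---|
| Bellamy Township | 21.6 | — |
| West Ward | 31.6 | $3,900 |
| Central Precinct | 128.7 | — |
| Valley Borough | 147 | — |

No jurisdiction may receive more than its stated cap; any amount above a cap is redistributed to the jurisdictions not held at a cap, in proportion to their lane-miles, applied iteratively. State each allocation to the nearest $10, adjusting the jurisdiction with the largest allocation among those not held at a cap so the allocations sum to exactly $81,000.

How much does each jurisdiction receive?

Bellamy Township: $5,600; West Ward: $3,900; Central Precinct: $33,380; Valley Borough: $38,120

Combined lane-miles = 328.9.
Proportional shares (ignoring caps): Bellamy Township 5,319.55; West Ward 7,782.30; Central Precinct 31,695.65; Valley Borough 36,202.49.
Capped: West Ward ($3,900); balance $77,100 reallocated over remaining lane-miles 297.3.
Remaining shares: Bellamy Township 5,601.61 → $5,600; Central Precinct 33,376.29 → $33,380; Valley Borough 38,122.10 → $38,120.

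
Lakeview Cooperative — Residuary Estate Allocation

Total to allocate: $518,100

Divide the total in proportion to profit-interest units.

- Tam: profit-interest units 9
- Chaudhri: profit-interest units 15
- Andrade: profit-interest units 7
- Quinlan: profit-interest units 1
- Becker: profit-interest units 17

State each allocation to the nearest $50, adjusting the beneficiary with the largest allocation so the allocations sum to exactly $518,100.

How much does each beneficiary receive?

Profit-interest units total: 49.
Raw shares: Tam 9/49 × $518,100 = 95,161.22; Chaudhri 15/49 × $518,100 = 158,602.04; Andrade 7/49 × $518,100 = 74,014.29; Quinlan 1/49 × $518,100 = 10,573.47; Becker 17/49 × $518,100 = 179,748.98.
After rounding ($50): Tam $95,150; Chaudhri $158,600; Andrade $74,000; Quinlan $10,550; Becker $179,750. Sum = $518,050.
Difference $518,100 − $518,050 = +$50 applied to largest allocation (Becker): Becker becomes $179,800.

Tam: $95,150; Chaudhri: $158,600; Andrade: $74,000; Quinlan: $10,550; Becker: $179,800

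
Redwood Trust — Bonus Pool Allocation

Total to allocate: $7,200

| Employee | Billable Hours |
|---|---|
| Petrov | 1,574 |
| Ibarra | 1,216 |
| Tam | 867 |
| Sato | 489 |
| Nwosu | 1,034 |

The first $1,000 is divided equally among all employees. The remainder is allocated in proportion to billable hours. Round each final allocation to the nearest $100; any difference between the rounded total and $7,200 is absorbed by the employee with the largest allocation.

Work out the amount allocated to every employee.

First tranche $1,000 split equally: $200 each.
Remainder $6,200 by billable hours (total 5,180): Petrov 1,883.94 → $1,900; Ibarra 1,455.44 → $1,500; Tam 1,037.72 → $1,000; Sato 585.29 → $600; Nwosu 1,237.61 → $1,200.
Totals: Petrov $200 + $1,900 = $2,100; Ibarra $200 + $1,500 = $1,700; Tam $200 + $1,000 = $1,200; Sato $200 + $600 = $800; Nwosu $200 + $1,200 = $1,400.

Petrov: $2,100 | Ibarra: $1,700 | Tam: $1,200 | Sato: $800 | Nwosu: $1,400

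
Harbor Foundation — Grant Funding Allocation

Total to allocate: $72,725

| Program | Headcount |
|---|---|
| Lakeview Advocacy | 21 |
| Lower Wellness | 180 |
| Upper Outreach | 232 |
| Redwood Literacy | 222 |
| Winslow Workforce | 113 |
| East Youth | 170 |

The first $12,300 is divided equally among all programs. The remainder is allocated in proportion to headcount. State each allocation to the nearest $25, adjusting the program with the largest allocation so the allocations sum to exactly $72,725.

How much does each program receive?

Lakeview Advocacy: $3,400 · Lower Wellness: $13,650 · Upper Outreach: $17,000 · Redwood Literacy: $16,350 · Winslow Workforce: $9,325 · East Youth: $13,000

$12,300 shared equally gives $2,050 per program.
Remainder $60,425 by headcount (total 938): Lakeview Advocacy 1,352.80 → $1,350; Lower Wellness 11,595.42 → $11,600; Upper Outreach 14,945.20 → $14,950; Redwood Literacy 14,301.01 → $14,300; Winslow Workforce 7,279.34 → $7,275; East Youth 10,951.23 → $10,950.
Totals: Lakeview Advocacy $2,050 + $1,350 = $3,400; Lower Wellness $2,050 + $11,600 = $13,650; Upper Outreach $2,050 + $14,950 = $17,000; Redwood Literacy $2,050 + $14,300 = $16,350; Winslow Workforce $2,050 + $7,275 = $9,325; East Youth $2,050 + $10,950 = $13,000.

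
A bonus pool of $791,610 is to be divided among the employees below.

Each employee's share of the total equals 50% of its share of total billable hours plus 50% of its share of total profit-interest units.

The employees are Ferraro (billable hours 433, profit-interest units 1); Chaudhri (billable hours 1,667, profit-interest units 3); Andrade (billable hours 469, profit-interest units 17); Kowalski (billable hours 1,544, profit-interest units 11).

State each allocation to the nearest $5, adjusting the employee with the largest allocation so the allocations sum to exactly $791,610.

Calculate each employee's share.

Ferraro: $54,040 | Chaudhri: $197,525 | Andrade: $255,405 | Kowalski: $284,640

Billable hours total 4,113; profit-interest units total 32.
Composite weights (50% billable hours + 50% profit-interest units): Ferraro 0.0683; Chaudhri 0.2495; Andrade 0.3226; Kowalski 0.3596.
Proportional shares: Ferraro 54,037.66; Chaudhri 197,526.59; Andrade 255,404.53; Kowalski 284,641.22.
At nearest $5: Ferraro $54,040; Chaudhri $197,525; Andrade $255,405; Kowalski $284,640. Sum = $791,610.
Rounded total matches; no reconciliation needed.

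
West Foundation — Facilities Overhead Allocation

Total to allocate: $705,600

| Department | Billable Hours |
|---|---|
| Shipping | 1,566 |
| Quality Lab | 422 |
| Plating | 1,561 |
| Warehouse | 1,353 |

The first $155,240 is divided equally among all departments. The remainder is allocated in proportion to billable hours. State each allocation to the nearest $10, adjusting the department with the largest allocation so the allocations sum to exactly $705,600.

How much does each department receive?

Shipping: $214,630 | Quality Lab: $86,190 | Plating: $214,070 | Warehouse: $190,710

$155,240 shared equally gives $38,810 per department.
Remainder $550,360 by billable hours (total 4,902): Shipping 175,818.80 → $175,820; Quality Lab 47,379.01 → $47,380; Plating 175,257.44 → $175,260; Warehouse 151,904.75 → $151,900.
Totals: Shipping $38,810 + $175,820 = $214,630; Quality Lab $38,810 + $47,380 = $86,190; Plating $38,810 + $175,260 = $214,070; Warehouse $38,810 + $151,900 = $190,710.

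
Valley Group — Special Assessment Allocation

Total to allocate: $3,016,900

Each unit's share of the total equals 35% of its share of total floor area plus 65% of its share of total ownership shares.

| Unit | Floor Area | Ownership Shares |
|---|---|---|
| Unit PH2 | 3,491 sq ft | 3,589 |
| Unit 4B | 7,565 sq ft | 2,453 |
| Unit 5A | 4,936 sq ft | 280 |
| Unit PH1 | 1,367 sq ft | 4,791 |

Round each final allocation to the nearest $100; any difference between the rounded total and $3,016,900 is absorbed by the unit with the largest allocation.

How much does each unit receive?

Unit PH2: $845,700 · Unit 4B: $893,000 · Unit 5A: $349,700 · Unit PH1: $928,500

Floor area total 17,359; ownership shares total 11,113.
Blended shares (35% floor area + 65% ownership shares): Unit PH2 0.2803; Unit 4B 0.2960; Unit 5A 0.1159; Unit PH1 0.3078.
Raw shares: Unit PH2 845,661.00; Unit 4B 893,017.66; Unit 5A 349,655.93; Unit PH1 928,565.42.
After rounding ($100): Unit PH2 $845,700; Unit 4B $893,000; Unit 5A $349,700; Unit PH1 $928,600. Sum = $3,017,000.
Difference $3,016,900 − $3,017,000 = −$100 applied to largest allocation (Unit PH1): Unit PH1 becomes $928,500.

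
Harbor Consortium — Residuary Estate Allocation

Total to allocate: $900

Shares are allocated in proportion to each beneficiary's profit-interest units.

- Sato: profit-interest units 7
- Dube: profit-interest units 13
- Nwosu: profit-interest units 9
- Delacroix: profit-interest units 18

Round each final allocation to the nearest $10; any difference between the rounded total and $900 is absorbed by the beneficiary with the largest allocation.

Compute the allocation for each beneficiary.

Sato: $130 · Dube: $250 · Nwosu: $170 · Delacroix: $350

Profit-interest units total: 47.
Proportional shares: Sato 7/47 × $900 = 134.04; Dube 13/47 × $900 = 248.94; Nwosu 9/47 × $900 = 172.34; Delacroix 18/47 × $900 = 344.68.
Rounded to nearest $10: Sato $130; Dube $250; Nwosu $170; Delacroix $340. Sum = $890.
Difference $900 − $890 = +$10 applied to largest allocation (Delacroix): Delacroix becomes $350.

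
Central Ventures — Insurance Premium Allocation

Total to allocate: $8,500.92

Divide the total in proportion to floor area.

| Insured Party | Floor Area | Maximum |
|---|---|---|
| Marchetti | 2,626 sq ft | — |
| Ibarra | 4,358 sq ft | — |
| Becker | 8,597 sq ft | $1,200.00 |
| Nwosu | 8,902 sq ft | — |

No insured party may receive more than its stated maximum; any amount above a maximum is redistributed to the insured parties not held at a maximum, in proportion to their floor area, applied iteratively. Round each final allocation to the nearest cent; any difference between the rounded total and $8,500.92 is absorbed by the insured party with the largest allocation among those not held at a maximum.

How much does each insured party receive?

Marchetti: $1,206.86 | Ibarra: $2,002.86 | Becker: $1,200.00 | Nwosu: $4,091.20

Total floor area = 24,483.
Unconstrained shares: Marchetti 911.7925; Ibarra 1,513.1728; Becker 2,985.0267; Nwosu 3,090.9280.
Capped: Becker ($1,200.00); residual $7,300.92 reallocated over remaining floor area 15,886.
Redistributed shares: Marchetti 1,206.8624 → $1,206.86; Ibarra 2,002.8585 → $2,002.86; Nwosu 4,091.1992 → $4,091.20.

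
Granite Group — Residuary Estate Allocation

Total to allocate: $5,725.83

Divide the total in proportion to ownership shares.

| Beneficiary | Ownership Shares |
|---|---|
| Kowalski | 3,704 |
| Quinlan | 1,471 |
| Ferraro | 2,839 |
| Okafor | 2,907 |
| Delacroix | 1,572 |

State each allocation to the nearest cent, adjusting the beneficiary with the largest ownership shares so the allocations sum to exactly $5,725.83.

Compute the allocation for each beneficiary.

Kowalski: $1,697.63 · Quinlan: $674.19 · Ferraro: $1,301.18 · Okafor: $1,332.35 · Delacroix: $720.48

Total ownership shares = 3,704 + 1,471 + 2,839 + 2,907 + 1,572 = 12,493.
Raw shares: Kowalski 1,697.6286; Quinlan 674.1932; Ferraro 1,301.1792; Okafor 1,332.3451; Delacroix 720.4839.
Rounded to nearest cent: Kowalski $1,697.63; Quinlan $674.19; Ferraro $1,301.18; Okafor $1,332.35; Delacroix $720.48. Sum = $5,725.83.
Sum already equals the total — no adjustment.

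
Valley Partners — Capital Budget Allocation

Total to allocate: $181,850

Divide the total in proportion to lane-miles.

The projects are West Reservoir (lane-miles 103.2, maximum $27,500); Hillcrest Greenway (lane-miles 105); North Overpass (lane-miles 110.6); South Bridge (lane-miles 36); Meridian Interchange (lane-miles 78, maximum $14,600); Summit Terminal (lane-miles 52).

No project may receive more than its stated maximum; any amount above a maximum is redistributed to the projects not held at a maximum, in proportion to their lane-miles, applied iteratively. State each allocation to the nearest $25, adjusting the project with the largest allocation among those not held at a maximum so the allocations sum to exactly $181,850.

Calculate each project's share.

Lane-miles total: 484.8.
Proportional shares (ignoring caps): West Reservoir 38,710.64; Hillcrest Greenway 39,385.83; North Overpass 41,486.41; South Bridge 13,503.71; Meridian Interchange 29,258.04; Summit Terminal 19,505.36.
Capped: West Reservoir ($27,500), Meridian Interchange ($14,600); balance $139,750 reallocated over remaining lane-miles 303.6.
Shares after redistribution: Hillcrest Greenway 48,332.51 → $48,325; North Overpass 50,910.24 → $50,900; South Bridge 16,571.15 → $16,575; Summit Terminal 23,936.10 → $23,925.
Rounding difference +$25 applied to North Overpass → $50,925.

West Reservoir: $27,500; Hillcrest Greenway: $48,325; North Overpass: $50,925; South Bridge: $16,575; Meridian Interchange: $14,600; Summit Terminal: $23,925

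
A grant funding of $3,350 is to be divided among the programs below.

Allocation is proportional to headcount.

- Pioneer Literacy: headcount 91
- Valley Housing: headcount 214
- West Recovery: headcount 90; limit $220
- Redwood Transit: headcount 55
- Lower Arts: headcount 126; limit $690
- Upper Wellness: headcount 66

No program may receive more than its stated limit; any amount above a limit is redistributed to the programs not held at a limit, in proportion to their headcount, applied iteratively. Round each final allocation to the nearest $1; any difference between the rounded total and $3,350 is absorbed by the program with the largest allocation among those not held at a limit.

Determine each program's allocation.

Pioneer Literacy: $521 | Valley Housing: $1,226 | West Recovery: $220 | Redwood Transit: $315 | Lower Arts: $690 | Upper Wellness: $378

Sum of headcount: 642.
Unconstrained shares: Pioneer Literacy 474.84; Valley Housing 1,116.67; West Recovery 469.63; Redwood Transit 286.99; Lower Arts 657.48; Upper Wellness 344.39.
Cap binds for West Recovery ($220); residual $3,130 reallocated over remaining headcount 552.
Cap binds for Lower Arts ($690); residual $2,440 reallocated over remaining headcount 426.
Shares after redistribution: Pioneer Literacy 521.22 → $521; Valley Housing 1,225.73 → $1,226; Redwood Transit 315.02 → $315; Upper Wellness 378.03 → $378.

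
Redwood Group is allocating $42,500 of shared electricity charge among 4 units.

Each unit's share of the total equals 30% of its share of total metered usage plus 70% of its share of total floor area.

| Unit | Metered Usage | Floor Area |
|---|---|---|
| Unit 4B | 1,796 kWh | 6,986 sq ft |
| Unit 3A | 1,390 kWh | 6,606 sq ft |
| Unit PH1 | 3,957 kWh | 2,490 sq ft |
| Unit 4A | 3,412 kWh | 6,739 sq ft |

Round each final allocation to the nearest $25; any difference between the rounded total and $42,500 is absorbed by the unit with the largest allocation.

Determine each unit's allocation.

Unit 4B: $11,275 · Unit 3A: $10,300 · Unit PH1: $8,025 · Unit 4A: $12,900

Totals — metered usage 10,555, floor area 22,821.
Combined weights (30% metered usage + 70% floor area): Unit 4B 0.2653; Unit 3A 0.2421; Unit PH1 0.1888; Unit 4A 0.3037.
Raw shares: Unit 4B 11,276.61; Unit 3A 10,290.80; Unit PH1 8,025.91; Unit 4A 12,906.67.
Rounded to nearest $25: Unit 4B $11,275; Unit 3A $10,300; Unit PH1 $8,025; Unit 4A $12,900. Sum = $42,500.
Sum already equals the total — no adjustment.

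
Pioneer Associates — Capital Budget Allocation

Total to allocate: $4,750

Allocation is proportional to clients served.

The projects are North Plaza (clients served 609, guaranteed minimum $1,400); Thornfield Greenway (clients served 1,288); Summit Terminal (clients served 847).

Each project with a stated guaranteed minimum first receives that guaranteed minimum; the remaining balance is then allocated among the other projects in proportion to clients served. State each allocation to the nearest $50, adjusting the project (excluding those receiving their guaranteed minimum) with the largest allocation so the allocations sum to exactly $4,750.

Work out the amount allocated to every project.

North Plaza: $1,400 · Thornfield Greenway: $2,000 · Summit Terminal: $1,350

Fund the minimums — North Plaza $1,400. Balance $3,350.
Balance split over remaining clients served 2,135: Thornfield Greenway 2,020.98 → $2,000; Summit Terminal 1,329.02 → $1,350.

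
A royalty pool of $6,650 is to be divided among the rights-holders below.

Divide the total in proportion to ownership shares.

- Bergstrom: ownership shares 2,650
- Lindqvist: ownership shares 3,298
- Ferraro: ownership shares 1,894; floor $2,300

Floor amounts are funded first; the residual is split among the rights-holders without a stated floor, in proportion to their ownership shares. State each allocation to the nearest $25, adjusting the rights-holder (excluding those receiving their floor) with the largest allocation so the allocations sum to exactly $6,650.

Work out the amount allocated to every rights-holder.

Minimums first: Ferraro $2,300. Balance $4,350.
Balance split over remaining ownership shares 5,948: Bergstrom 1,938.05 → $1,950; Lindqvist 2,411.95 → $2,400.

Bergstrom: $1,950 | Lindqvist: $2,400 | Ferraro: $2,300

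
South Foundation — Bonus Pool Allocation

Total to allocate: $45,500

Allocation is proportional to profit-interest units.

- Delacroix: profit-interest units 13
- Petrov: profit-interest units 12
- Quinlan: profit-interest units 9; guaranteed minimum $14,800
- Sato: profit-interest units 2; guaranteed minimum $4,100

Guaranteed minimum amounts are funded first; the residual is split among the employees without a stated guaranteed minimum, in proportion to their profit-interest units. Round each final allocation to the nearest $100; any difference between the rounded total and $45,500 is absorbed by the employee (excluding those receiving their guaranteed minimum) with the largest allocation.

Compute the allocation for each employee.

Fund the minimums — Quinlan $14,800; Sato $4,100. Remaining pool $26,600.
Remaining pool split over remaining profit-interest units 25: Delacroix 13,832.00 → $13,800; Petrov 12,768.00 → $12,800.

Delacroix: $13,800 · Petrov: $12,800 · Quinlan: $14,800 · Sato: $4,100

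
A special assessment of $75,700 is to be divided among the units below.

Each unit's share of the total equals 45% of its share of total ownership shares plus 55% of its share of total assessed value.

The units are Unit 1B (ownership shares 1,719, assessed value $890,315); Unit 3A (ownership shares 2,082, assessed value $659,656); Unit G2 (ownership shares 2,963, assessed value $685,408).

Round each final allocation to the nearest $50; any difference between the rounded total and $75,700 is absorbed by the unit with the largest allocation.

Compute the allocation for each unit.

Unit 1B: $25,250; Unit 3A: $22,750; Unit G2: $27,700

Totals — ownership shares 6,764, assessed value 2,235,379.
Composite weights (45% ownership shares + 55% assessed value): Unit 1B 0.3334; Unit 3A 0.3008; Unit G2 0.3658.
Proportional shares: Unit 1B 25,239.81; Unit 3A 22,771.82; Unit G2 27,688.37.
At nearest $50: Unit 1B $25,250; Unit 3A $22,750; Unit G2 $27,700. Sum = $75,700.
Sum already equals the total — no adjustment.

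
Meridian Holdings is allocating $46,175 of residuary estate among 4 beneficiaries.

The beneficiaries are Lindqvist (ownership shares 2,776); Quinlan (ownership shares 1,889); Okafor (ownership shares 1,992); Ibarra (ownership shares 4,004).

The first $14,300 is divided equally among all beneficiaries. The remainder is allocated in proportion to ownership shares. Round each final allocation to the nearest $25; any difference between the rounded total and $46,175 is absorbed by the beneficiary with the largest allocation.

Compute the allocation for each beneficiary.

Lindqvist: $11,875 · Quinlan: $9,225 · Okafor: $9,525 · Ibarra: $15,550

Equal tier: $14,300 ÷ 4 = $3,575 apiece.
Remainder $31,875 by ownership shares (total 10,661): Lindqvist 8,299.88 → $8,300; Quinlan 5,647.86 → $5,650; Okafor 5,955.82 → $5,950; Ibarra 11,971.44 → $11,975.
Totals: Lindqvist $3,575 + $8,300 = $11,875; Quinlan $3,575 + $5,650 = $9,225; Okafor $3,575 + $5,950 = $9,525; Ibarra $3,575 + $11,975 = $15,550.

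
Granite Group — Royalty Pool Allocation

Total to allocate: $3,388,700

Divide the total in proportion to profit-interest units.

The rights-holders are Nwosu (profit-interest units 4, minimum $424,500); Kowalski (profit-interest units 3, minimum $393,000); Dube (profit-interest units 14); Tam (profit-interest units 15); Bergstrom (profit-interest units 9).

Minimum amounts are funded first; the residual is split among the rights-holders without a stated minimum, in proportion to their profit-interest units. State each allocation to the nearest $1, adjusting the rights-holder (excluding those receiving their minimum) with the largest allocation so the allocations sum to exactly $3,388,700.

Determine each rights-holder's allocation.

Nwosu: $424,500 | Kowalski: $393,000 | Dube: $947,284 | Tam: $1,014,948 | Bergstrom: $608,968

Minimums first: Nwosu $424,500; Kowalski $393,000. Remaining pool $2,571,200.
Remaining pool split over remaining profit-interest units 38: Dube 947,284.21 → $947,284; Tam 1,014,947.37 → $1,014,947; Bergstrom 608,968.42 → $608,968.
Rounding difference +$1 applied to Tam → $1,014,948.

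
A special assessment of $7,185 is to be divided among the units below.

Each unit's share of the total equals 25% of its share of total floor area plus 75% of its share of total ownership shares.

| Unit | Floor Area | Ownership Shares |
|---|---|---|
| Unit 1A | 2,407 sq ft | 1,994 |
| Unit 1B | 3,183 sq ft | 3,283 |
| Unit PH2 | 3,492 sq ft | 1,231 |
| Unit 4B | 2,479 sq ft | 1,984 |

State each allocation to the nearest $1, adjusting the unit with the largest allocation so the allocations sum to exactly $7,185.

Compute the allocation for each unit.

Floor area total 11,561; ownership shares total 8,492.
Blended shares (25% floor area + 75% ownership shares): Unit 1A 0.2282; Unit 1B 0.3588; Unit PH2 0.1842; Unit 4B 0.2288.
Proportional shares: Unit 1A 1,639.31; Unit 1B 2,577.83; Unit PH2 1,323.71; Unit 4B 1,644.15.
At nearest $1: Unit 1A $1,639; Unit 1B $2,578; Unit PH2 $1,324; Unit 4B $1,644. Sum = $7,185.
Rounded total matches; no reconciliation needed.

Unit 1A: $1,639 · Unit 1B: $2,578 · Unit PH2: $1,324 · Unit 4B: $1,644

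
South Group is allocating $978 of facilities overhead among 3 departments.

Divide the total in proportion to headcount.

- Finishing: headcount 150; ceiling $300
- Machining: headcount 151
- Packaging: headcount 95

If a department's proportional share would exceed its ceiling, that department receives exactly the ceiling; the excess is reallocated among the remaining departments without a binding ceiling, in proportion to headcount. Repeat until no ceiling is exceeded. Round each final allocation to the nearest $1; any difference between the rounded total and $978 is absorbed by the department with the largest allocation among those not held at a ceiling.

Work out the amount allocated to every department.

Sum of headcount: 396.
Proportional shares (ignoring caps): Finishing 370.45; Machining 372.92; Packaging 234.62.
Cap binds for Finishing ($300); balance $678 reallocated over remaining headcount 246.
Redistributed shares: Machining 416.17 → $416; Packaging 261.83 → $262.

Finishing: $300 · Machining: $416 · Packaging: $262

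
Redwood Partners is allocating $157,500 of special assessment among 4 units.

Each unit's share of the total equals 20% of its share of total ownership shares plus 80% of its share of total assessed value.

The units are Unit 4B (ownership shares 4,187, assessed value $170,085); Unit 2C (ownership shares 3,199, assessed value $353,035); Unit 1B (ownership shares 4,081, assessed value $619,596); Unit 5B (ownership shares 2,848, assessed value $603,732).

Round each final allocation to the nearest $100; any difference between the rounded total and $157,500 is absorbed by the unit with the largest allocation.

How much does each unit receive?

Ownership shares total 14,315; assessed value total 1,746,448.
Combined weights (20% ownership shares + 80% assessed value): Unit 4B 0.1364; Unit 2C 0.2064; Unit 1B 0.3408; Unit 5B 0.3163.
Proportional shares: Unit 4B 21,484.47; Unit 2C 32,509.58; Unit 1B 53,681.84; Unit 5B 49,824.11.
At nearest $100: Unit 4B $21,500; Unit 2C $32,500; Unit 1B $53,700; Unit 5B $49,800. Sum = $157,500.
Sum already equals the total — no adjustment.

Unit 4B: $21,500 | Unit 2C: $32,500 | Unit 1B: $53,700 | Unit 5B: $49,800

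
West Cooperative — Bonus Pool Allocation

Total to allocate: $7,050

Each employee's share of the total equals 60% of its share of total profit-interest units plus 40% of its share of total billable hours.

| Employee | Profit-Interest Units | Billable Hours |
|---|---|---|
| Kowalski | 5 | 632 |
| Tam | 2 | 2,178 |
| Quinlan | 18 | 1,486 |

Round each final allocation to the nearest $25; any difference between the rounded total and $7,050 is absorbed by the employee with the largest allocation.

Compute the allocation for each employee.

Totals — profit-interest units 25, billable hours 4,296.
Combined weights (60% profit-interest units + 40% billable hours): Kowalski 0.1788; Tam 0.2508; Quinlan 0.5704.
Raw shares: Kowalski 1,260.86; Tam 1,768.09; Quinlan 4,021.05.
At nearest $25: Kowalski $1,250; Tam $1,775; Quinlan $4,025. Sum = $7,050.
Rounded total matches; no reconciliation needed.

Kowalski: $1,250; Tam: $1,775; Quinlan: $4,025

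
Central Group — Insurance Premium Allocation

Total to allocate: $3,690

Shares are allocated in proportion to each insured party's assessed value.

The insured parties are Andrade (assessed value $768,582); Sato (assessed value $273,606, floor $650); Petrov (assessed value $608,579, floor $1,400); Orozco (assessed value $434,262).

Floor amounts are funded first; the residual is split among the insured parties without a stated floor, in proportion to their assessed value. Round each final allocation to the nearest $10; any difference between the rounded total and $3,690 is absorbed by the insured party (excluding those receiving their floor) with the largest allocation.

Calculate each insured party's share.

Andrade: $1,050 | Sato: $650 | Petrov: $1,400 | Orozco: $590

Minimums first: Sato $650; Petrov $1,400. Remaining pool $1,640.
Remaining pool split over remaining assessed value 1,202,844: Andrade 1,047.91 → $1,050; Orozco 592.09 → $590.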